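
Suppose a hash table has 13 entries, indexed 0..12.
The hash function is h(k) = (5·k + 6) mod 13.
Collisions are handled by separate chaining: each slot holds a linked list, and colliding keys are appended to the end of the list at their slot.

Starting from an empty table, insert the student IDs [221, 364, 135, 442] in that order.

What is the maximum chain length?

Insert 221: h=6, bucket 6 empty -> new chain.
Insert 364: h=6, bucket 6 nonempty -> append to chain.
Insert 135: h=5, bucket 5 empty -> new chain.
Insert 442: h=6, bucket 6 nonempty -> append to chain.
Final buckets:
0: -
1: -
2: -
3: -
4: -
5: 135
6: 221 -> 364 -> 442
7: -
8: -
9: -
10: -
11: -
12: -

3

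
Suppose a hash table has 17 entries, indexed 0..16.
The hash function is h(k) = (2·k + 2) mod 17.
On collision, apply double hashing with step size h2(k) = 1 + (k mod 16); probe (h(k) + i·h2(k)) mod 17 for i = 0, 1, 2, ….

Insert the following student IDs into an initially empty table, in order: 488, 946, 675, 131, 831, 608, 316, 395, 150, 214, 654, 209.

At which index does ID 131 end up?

488 hashes to 9; slot 9 is free → place at 9.
946 hashes to 7; slot 7 is free → place at 7.
675 hashes to 9, h2=4; 9 taken → place at 13.
131 hashes to 9, h2=4; 9,13 taken → place at 0.
831 hashes to 15; slot 15 is free → place at 15.
608 hashes to 11; slot 11 is free → place at 11.
316 hashes to 5; slot 5 is free → place at 5.
395 hashes to 10; slot 10 is free → place at 10.
150 hashes to 13, h2=7; 13 taken → place at 3.
214 hashes to 5, h2=7; 5 taken → place at 12.
654 hashes to 1; slot 1 is free → place at 1.
209 hashes to 12, h2=2; 12 taken → place at 14.
Table: [131, 654, _, 150, _, 316, _, 946, _, 488, 395, 608, 214, 675, 209, 831, _]

0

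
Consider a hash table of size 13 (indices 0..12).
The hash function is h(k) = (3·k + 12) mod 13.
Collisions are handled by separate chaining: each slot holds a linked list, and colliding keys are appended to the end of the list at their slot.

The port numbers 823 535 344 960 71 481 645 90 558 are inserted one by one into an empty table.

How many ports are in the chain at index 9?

823 -> bucket 11
535 -> bucket 5
344 -> bucket 4
960 -> bucket 6
71 -> bucket 4 (collision)
481 -> bucket 12
645 -> bucket 10
90 -> bucket 9
558 -> bucket 9 (collision)
Final buckets:
0: —
1: —
2: —
3: —
4: 344 -> 71
5: 535
6: 960
7: —
8: —
9: 90 -> 558
10: 645
11: 823
12: 481

2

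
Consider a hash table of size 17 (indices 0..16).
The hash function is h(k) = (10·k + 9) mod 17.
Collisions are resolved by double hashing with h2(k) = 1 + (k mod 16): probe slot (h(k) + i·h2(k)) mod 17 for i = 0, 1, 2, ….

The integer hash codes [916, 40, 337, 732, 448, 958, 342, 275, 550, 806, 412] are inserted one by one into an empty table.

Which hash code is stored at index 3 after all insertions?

Insert 916: h=6, slot 6 empty -> index 6.
Insert 40: h=1, slot 1 empty -> index 1.
Insert 337: h=13, slot 13 empty -> index 13.
Insert 732: h=2, slot 2 empty -> index 2.
Insert 448: h=1, h2=1, slots 1,2 occupied -> index 3.
Insert 958: h=1, h2=15, slot 1 occupied -> index 16.
Insert 342: h=12, slot 12 empty -> index 12.
Insert 275: h=5, slot 5 empty -> index 5.
Insert 550: h=1, h2=7, slot 1 occupied -> index 8.
Insert 806: h=11, slot 11 empty -> index 11.
Insert 412: h=15, slot 15 empty -> index 15.
Table: [_, 40, 732, 448, _, 275, 916, _, 550, _, _, 806, 342, 337, _, 412, 958]

448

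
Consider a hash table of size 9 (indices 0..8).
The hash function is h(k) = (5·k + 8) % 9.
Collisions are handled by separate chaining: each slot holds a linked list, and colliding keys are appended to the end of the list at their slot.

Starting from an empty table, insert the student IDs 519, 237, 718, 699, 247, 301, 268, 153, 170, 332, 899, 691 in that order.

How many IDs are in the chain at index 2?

Insert 519: h=2, bucket 2 empty → new chain.
Insert 237: h=5, bucket 5 empty → new chain.
Insert 718: h=7, bucket 7 empty → new chain.
Insert 699: h=2, bucket 2 nonempty → append to chain.
Insert 247: h=1, bucket 1 empty → new chain.
Insert 301: h=1, bucket 1 nonempty → append to chain.
Insert 268: h=7, bucket 7 nonempty → append to chain.
Insert 153: h=8, bucket 8 empty → new chain.
Insert 170: h=3, bucket 3 empty → new chain.
Insert 332: h=3, bucket 3 nonempty → append to chain.
Insert 899: h=3, bucket 3 nonempty → append to chain.
Insert 691: h=7, bucket 7 nonempty → append to chain.
Final buckets:
0: -
1: 247 -> 301
2: 519 -> 699
3: 170 -> 332 -> 899
4: -
5: 237
6: -
7: 718 -> 268 -> 691
8: 153

2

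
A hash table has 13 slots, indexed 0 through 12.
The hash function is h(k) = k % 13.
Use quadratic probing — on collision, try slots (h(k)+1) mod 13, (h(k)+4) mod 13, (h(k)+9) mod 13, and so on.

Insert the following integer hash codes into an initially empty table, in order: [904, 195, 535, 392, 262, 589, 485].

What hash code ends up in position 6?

Insert 904: h=7, slot 7 empty -> index 7.
Insert 195: h=0, slot 0 empty -> index 0.
Insert 535: h=2, slot 2 empty -> index 2.
Insert 392: h=2, slot 2 occupied -> index 3.
Insert 262: h=2, slots 2,3 occupied -> index 6.
Insert 589: h=4, slot 4 empty -> index 4.
Insert 485: h=4, slot 4 occupied -> index 5.
Table: [195, ∅, 535, 392, 589, 485, 262, 904, ∅, ∅, ∅, ∅, ∅]

262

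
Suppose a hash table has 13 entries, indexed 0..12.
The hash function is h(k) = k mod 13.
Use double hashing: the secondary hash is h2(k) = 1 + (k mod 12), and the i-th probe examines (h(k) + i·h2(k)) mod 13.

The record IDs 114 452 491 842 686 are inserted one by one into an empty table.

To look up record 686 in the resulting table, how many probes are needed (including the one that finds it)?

Insert 114: h=10, slot 10 empty => index 10.
Insert 452: h=10, h2=9, slot 10 occupied => index 6.
Insert 491: h=10, h2=12, slot 10 occupied => index 9.
Insert 842: h=10, h2=3, slot 10 occupied => index 0.
Insert 686: h=10, h2=3, slots 10,0 occupied => index 3.
Table: [842, —, —, 686, —, —, 452, —, —, 491, 114, —, —]
Lookup 686: h=10, h2=3, probe 10,0,3 → found at 3.

3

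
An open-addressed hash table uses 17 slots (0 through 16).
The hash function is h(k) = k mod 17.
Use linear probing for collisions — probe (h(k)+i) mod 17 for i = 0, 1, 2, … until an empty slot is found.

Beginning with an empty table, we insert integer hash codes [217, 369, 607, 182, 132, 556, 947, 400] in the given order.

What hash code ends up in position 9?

400

217 hashes to 13; slot 13 is free → place at 13.
369 hashes to 12; slot 12 is free → place at 12.
607 hashes to 12; 12,13 taken → place at 14.
182 hashes to 12; 12,13,14 taken → place at 15.
132 hashes to 13; 13,14,15 taken → place at 16.
556 hashes to 12; 12,13,14,15,16 taken → place at 0.
947 hashes to 12; 12,13,14,15,16,0 taken → place at 1.
400 hashes to 9; slot 9 is free → place at 9.
Table: [556, 947, -, -, -, -, -, -, -, 400, -, -, 369, 217, 607, 182, 132]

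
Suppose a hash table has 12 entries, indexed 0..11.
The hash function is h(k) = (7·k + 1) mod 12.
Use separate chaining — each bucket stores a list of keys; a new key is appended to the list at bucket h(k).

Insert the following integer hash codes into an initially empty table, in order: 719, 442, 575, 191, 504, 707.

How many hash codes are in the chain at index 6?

4

719 → bucket 6
442 → bucket 11
575 → bucket 6 (collision)
191 → bucket 6 (collision)
504 → bucket 1
707 → bucket 6 (collision)
Final buckets:
0: _
1: 504
2: _
3: _
4: _
5: _
6: 719 -> 575 -> 191 -> 707
7: _
8: _
9: _
10: _
11: 442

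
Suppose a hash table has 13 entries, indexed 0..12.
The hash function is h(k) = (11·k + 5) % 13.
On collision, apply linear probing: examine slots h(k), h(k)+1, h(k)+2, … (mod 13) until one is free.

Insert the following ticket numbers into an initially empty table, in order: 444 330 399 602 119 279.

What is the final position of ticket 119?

444: h=1 → slot 1
330: h=8 → slot 8
399: h=0 → slot 0
602: h=10 → slot 10
119: h=1, probe 1,2 → slot 2
279: h=6 → slot 6
Table: [399, 444, 119, _, _, _, 279, _, 330, _, 602, _, _]

2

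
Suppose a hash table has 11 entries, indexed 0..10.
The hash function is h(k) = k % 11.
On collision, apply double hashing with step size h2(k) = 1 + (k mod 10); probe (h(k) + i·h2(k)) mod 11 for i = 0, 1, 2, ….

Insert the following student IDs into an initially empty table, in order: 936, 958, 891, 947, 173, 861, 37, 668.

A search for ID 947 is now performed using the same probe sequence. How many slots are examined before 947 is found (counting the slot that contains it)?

2

936 hashes to 1; slot 1 is free → place at 1.
958 hashes to 1, h2=9; 1 taken → place at 10.
891 hashes to 0; slot 0 is free → place at 0.
947 hashes to 1, h2=8; 1 taken → place at 9.
173 hashes to 8; slot 8 is free → place at 8.
861 hashes to 3; slot 3 is free → place at 3.
37 hashes to 4; slot 4 is free → place at 4.
668 hashes to 8, h2=9; 8 taken → place at 6.
Table: [891, 936, ∅, 861, 37, ∅, 668, ∅, 173, 947, 958]
Lookup 947: h=1, h2=8, probe 1,9 → found at 9.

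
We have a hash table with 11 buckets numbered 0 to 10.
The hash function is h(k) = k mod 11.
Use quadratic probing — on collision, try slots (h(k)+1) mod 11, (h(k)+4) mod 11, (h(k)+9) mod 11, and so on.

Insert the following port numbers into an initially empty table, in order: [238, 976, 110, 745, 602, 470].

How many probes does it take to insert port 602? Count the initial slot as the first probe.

Insert 238: h=7, slot 7 empty → index 7.
Insert 976: h=8, slot 8 empty → index 8.
Insert 110: h=0, slot 0 empty → index 0.
Insert 745: h=8, slot 8 occupied → index 9.
Insert 602: h=8, slots 8,9 occupied → index 1.
Insert 470: h=8, slots 8,9,1 occupied → index 6.
Table: [110, 602, —, —, —, —, 470, 238, 976, 745, —]

3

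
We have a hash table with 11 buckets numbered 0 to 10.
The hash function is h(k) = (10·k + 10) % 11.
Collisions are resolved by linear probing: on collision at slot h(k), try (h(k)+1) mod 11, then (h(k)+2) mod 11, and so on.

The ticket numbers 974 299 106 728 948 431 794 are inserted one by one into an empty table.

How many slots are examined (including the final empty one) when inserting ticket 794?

974: h=4 -> slot 4
299: h=8 -> slot 8
106: h=3 -> slot 3
728: h=8, probe 8,9 -> slot 9
948: h=8, probe 8,9,10 -> slot 10
431: h=8, probe 8,9,10,0 -> slot 0
794: h=8, probe 8,9,10,0,1 -> slot 1
Table: [431, 794, -, 106, 974, -, -, -, 299, 728, 948]

5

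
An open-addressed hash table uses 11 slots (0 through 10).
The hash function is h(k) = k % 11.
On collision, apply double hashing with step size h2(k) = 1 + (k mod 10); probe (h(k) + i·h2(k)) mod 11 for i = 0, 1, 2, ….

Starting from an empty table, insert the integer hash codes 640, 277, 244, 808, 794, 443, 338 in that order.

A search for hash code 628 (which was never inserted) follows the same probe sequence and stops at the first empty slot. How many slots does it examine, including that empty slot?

640: h=2 => slot 2
277: h=2, h2=8, probe 2,10 => slot 10
244: h=2, h2=5, probe 2,7 => slot 7
808: h=5 => slot 5
794: h=2, h2=5, probe 2,7,1 => slot 1
443: h=3 => slot 3
338: h=8 => slot 8
Table: [∅, 794, 640, 443, ∅, 808, ∅, 244, 338, ∅, 277]
Lookup 628: h=1, h2=9, probe 1,10,8,6 → slot 6 empty, not found.

4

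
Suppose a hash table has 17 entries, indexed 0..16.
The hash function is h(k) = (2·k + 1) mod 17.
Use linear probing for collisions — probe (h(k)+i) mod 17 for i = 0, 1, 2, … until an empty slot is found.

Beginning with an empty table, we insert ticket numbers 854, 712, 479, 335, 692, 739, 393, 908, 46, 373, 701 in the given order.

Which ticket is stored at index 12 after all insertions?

854 hashes to 9; slot 9 is free -> place at 9.
712 hashes to 14; slot 14 is free -> place at 14.
479 hashes to 7; slot 7 is free -> place at 7.
335 hashes to 8; slot 8 is free -> place at 8.
692 hashes to 8; 8,9 taken -> place at 10.
739 hashes to 0; slot 0 is free -> place at 0.
393 hashes to 5; slot 5 is free -> place at 5.
908 hashes to 15; slot 15 is free -> place at 15.
46 hashes to 8; 8,9,10 taken -> place at 11.
373 hashes to 16; slot 16 is free -> place at 16.
701 hashes to 9; 9,10,11 taken -> place at 12.
Table: [739, _, _, _, _, 393, _, 479, 335, 854, 692, 46, 701, _, 712, 908, 373]

701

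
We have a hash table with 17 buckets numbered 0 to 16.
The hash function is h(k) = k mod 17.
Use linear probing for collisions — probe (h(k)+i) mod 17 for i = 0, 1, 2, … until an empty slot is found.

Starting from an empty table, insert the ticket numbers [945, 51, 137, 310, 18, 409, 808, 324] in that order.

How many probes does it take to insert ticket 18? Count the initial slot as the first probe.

2

945 hashes to 10; slot 10 is free => place at 10.
51 hashes to 0; slot 0 is free => place at 0.
137 hashes to 1; slot 1 is free => place at 1.
310 hashes to 4; slot 4 is free => place at 4.
18 hashes to 1; 1 taken => place at 2.
409 hashes to 1; 1,2 taken => place at 3.
808 hashes to 9; slot 9 is free => place at 9.
324 hashes to 1; 1,2,3,4 taken => place at 5.
Table: [51, 137, 18, 409, 310, 324, —, —, —, 808, 945, —, —, —, —, —, —]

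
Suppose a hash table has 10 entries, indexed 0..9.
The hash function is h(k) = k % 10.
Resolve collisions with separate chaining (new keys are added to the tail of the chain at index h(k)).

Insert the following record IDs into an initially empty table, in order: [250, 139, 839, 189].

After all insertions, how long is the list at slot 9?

Insert 250: h=0, bucket 0 empty -> new chain.
Insert 139: h=9, bucket 9 empty -> new chain.
Insert 839: h=9, bucket 9 nonempty -> append to chain.
Insert 189: h=9, bucket 9 nonempty -> append to chain.
Final buckets:
0: 250
1: .
2: .
3: .
4: .
5: .
6: .
7: .
8: .
9: 139 -> 839 -> 189

3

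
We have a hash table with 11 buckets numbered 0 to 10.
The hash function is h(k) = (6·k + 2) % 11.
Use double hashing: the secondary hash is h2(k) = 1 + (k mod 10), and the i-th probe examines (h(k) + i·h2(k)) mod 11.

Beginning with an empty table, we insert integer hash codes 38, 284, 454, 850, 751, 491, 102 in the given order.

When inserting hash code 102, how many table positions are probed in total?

4

38 hashes to 10; slot 10 is free → place at 10.
284 hashes to 1; slot 1 is free → place at 1.
454 hashes to 9; slot 9 is free → place at 9.
850 hashes to 9, h2=1; 9,10 taken → place at 0.
751 hashes to 9, h2=2; 9,0 taken → place at 2.
491 hashes to 0, h2=2; 0,2 taken → place at 4.
102 hashes to 9, h2=3; 9,1,4 taken → place at 7.
Table: [850, 284, 751, ∅, 491, ∅, ∅, 102, ∅, 454, 38]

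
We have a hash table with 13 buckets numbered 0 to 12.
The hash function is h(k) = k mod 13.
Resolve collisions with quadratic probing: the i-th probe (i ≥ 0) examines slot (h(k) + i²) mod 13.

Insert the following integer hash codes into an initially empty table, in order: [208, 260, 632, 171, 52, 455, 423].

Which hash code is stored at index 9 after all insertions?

455

Insert 208: h=0, slot 0 empty -> index 0.
Insert 260: h=0, slot 0 occupied -> index 1.
Insert 632: h=8, slot 8 empty -> index 8.
Insert 171: h=2, slot 2 empty -> index 2.
Insert 52: h=0, slots 0,1 occupied -> index 4.
Insert 455: h=0, slots 0,1,4 occupied -> index 9.
Insert 423: h=7, slot 7 empty -> index 7.
Table: [208, 260, 171, —, 52, —, —, 423, 632, 455, —, —, —]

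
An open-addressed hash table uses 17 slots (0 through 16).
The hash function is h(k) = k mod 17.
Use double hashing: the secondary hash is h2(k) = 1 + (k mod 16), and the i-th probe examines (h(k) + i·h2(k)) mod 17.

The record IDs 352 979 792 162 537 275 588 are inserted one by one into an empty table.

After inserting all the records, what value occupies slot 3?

537

352 hashes to 12; slot 12 is free → place at 12.
979 hashes to 10; slot 10 is free → place at 10.
792 hashes to 10, h2=9; 10 taken → place at 2.
162 hashes to 9; slot 9 is free → place at 9.
537 hashes to 10, h2=10; 10 taken → place at 3.
275 hashes to 3, h2=4; 3 taken → place at 7.
588 hashes to 10, h2=13; 10 taken → place at 6.
Table: [∅, ∅, 792, 537, ∅, ∅, 588, 275, ∅, 162, 979, ∅, 352, ∅, ∅, ∅, ∅]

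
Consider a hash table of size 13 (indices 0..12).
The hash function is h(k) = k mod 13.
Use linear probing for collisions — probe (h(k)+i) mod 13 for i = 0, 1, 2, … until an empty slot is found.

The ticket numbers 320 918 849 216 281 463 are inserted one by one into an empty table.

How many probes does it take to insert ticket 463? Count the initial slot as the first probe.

5

320 hashes to 8; slot 8 is free -> place at 8.
918 hashes to 8; 8 taken -> place at 9.
849 hashes to 4; slot 4 is free -> place at 4.
216 hashes to 8; 8,9 taken -> place at 10.
281 hashes to 8; 8,9,10 taken -> place at 11.
463 hashes to 8; 8,9,10,11 taken -> place at 12.
Table: [-, -, -, -, 849, -, -, -, 320, 918, 216, 281, 463]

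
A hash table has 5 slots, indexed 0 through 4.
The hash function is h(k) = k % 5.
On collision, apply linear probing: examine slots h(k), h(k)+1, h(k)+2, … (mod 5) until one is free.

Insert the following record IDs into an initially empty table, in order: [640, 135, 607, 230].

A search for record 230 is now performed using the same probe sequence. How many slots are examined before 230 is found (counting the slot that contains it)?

4

640 hashes to 0; slot 0 is free → place at 0.
135 hashes to 0; 0 taken → place at 1.
607 hashes to 2; slot 2 is free → place at 2.
230 hashes to 0; 0,1,2 taken → place at 3.
Table: [640, 135, 607, 230, -]
Lookup 230: h=0, probe 0,1,2,3 → found at 3.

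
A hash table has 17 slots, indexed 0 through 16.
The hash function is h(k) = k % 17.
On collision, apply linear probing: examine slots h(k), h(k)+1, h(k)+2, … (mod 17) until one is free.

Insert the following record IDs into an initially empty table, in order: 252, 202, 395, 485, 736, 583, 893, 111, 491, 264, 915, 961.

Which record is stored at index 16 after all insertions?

Insert 252: h=14, slot 14 empty -> index 14.
Insert 202: h=15, slot 15 empty -> index 15.
Insert 395: h=4, slot 4 empty -> index 4.
Insert 485: h=9, slot 9 empty -> index 9.
Insert 736: h=5, slot 5 empty -> index 5.
Insert 583: h=5, slot 5 occupied -> index 6.
Insert 893: h=9, slot 9 occupied -> index 10.
Insert 111: h=9, slots 9,10 occupied -> index 11.
Insert 491: h=15, slot 15 occupied -> index 16.
Insert 264: h=9, slots 9,10,11 occupied -> index 12.
Insert 915: h=14, slots 14,15,16 occupied -> index 0.
Insert 961: h=9, slots 9,10,11,12 occupied -> index 13.
Table: [915, _, _, _, 395, 736, 583, _, _, 485, 893, 111, 264, 961, 252, 202, 491]

491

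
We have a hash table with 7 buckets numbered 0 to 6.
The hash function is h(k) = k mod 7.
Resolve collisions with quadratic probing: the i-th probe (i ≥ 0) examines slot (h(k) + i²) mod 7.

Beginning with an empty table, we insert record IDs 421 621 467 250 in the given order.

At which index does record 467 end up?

421 hashes to 1; slot 1 is free -> place at 1.
621 hashes to 5; slot 5 is free -> place at 5.
467 hashes to 5; 5 taken -> place at 6.
250 hashes to 5; 5,6 taken -> place at 2.
Table: [—, 421, 250, —, —, 621, 467]

6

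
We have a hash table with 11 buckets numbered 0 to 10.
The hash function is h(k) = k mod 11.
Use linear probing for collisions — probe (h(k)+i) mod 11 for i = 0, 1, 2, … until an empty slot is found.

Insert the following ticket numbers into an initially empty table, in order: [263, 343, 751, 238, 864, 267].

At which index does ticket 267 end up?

4

Insert 263: h=10, slot 10 empty → index 10.
Insert 343: h=2, slot 2 empty → index 2.
Insert 751: h=3, slot 3 empty → index 3.
Insert 238: h=7, slot 7 empty → index 7.
Insert 864: h=6, slot 6 empty → index 6.
Insert 267: h=3, slot 3 occupied → index 4.
Table: [∅, ∅, 343, 751, 267, ∅, 864, 238, ∅, ∅, 263]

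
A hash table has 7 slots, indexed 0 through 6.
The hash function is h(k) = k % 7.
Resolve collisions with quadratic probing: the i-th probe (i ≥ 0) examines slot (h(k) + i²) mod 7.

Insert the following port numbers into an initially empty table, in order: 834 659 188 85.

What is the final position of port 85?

834: h=1 -> slot 1
659: h=1, probe 1,2 -> slot 2
188: h=6 -> slot 6
85: h=1, probe 1,2,5 -> slot 5
Table: [., 834, 659, ., ., 85, 188]

5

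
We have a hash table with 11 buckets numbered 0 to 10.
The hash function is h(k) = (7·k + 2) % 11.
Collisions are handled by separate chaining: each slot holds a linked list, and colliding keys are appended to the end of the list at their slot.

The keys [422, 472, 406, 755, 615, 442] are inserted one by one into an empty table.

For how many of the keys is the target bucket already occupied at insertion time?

2

Insert 422: h=8, bucket 8 empty → new chain.
Insert 472: h=6, bucket 6 empty → new chain.
Insert 406: h=6, bucket 6 nonempty → append to chain.
Insert 755: h=7, bucket 7 empty → new chain.
Insert 615: h=6, bucket 6 nonempty → append to chain.
Insert 442: h=5, bucket 5 empty → new chain.
Final buckets:
0: ∅
1: ∅
2: ∅
3: ∅
4: ∅
5: 442
6: 472 -> 406 -> 615
7: 755
8: 422
9: ∅
10: ∅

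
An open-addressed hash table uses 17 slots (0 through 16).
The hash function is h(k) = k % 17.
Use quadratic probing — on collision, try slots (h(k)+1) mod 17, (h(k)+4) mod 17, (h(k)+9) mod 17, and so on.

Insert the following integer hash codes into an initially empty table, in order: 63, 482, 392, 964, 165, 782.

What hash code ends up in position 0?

782

63: h=12 → slot 12
482: h=6 → slot 6
392: h=1 → slot 1
964: h=12, probe 12,13 → slot 13
165: h=12, probe 12,13,16 → slot 16
782: h=0 → slot 0
Table: [782, 392, ., ., ., ., 482, ., ., ., ., ., 63, 964, ., ., 165]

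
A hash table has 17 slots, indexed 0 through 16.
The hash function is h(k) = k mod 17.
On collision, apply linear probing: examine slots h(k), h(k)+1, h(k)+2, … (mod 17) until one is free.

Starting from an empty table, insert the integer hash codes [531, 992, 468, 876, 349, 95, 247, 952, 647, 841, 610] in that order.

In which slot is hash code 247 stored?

Insert 531: h=4, slot 4 empty => index 4.
Insert 992: h=6, slot 6 empty => index 6.
Insert 468: h=9, slot 9 empty => index 9.
Insert 876: h=9, slot 9 occupied => index 10.
Insert 349: h=9, slots 9,10 occupied => index 11.
Insert 95: h=10, slots 10,11 occupied => index 12.
Insert 247: h=9, slots 9,10,11,12 occupied => index 13.
Insert 952: h=0, slot 0 empty => index 0.
Insert 647: h=1, slot 1 empty => index 1.
Insert 841: h=8, slot 8 empty => index 8.
Insert 610: h=15, slot 15 empty => index 15.
Table: [952, 647, -, -, 531, -, 992, -, 841, 468, 876, 349, 95, 247, -, 610, -]

13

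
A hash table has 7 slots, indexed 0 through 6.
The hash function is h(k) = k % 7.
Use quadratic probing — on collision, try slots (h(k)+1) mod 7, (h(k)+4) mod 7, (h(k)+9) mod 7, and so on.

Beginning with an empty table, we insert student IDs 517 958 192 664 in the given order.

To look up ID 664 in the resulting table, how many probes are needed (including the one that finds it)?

4

517 hashes to 6; slot 6 is free -> place at 6.
958 hashes to 6; 6 taken -> place at 0.
192 hashes to 3; slot 3 is free -> place at 3.
664 hashes to 6; 6,0,3 taken -> place at 1.
Table: [958, 664, —, 192, —, —, 517]
Lookup 664: h=6, probe 6,0,3,1 → found at 1.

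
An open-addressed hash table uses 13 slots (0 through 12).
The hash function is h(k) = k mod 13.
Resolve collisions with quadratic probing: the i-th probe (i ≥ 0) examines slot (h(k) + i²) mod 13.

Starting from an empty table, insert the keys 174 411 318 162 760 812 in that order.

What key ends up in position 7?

174 hashes to 5; slot 5 is free → place at 5.
411 hashes to 8; slot 8 is free → place at 8.
318 hashes to 6; slot 6 is free → place at 6.
162 hashes to 6; 6 taken → place at 7.
760 hashes to 6; 6,7 taken → place at 10.
812 hashes to 6; 6,7,10 taken → place at 2.
Table: [., ., 812, ., ., 174, 318, 162, 411, ., 760, ., .]

162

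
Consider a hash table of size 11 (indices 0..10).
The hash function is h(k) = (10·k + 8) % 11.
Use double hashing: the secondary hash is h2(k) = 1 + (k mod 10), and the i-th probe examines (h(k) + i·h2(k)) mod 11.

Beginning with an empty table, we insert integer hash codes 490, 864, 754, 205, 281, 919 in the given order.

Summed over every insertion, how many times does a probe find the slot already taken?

490: h=2 => slot 2
864: h=2, h2=5, probe 2,7 => slot 7
754: h=2, h2=5, probe 2,7,1 => slot 1
205: h=1, h2=6, probe 1,7,2,8 => slot 8
281: h=2, h2=2, probe 2,4 => slot 4
919: h=2, h2=10, probe 2,1,0 => slot 0
Table: [919, 754, 490, —, 281, —, —, 864, 205, —, —]

9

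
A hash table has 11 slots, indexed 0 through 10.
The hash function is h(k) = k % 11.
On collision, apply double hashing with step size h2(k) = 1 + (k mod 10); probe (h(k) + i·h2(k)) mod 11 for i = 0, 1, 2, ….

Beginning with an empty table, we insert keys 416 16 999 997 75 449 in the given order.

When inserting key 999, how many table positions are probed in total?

416: h=9 -> slot 9
16: h=5 -> slot 5
999: h=9, h2=10, probe 9,8 -> slot 8
997: h=7 -> slot 7
75: h=9, h2=6, probe 9,4 -> slot 4
449: h=9, h2=10, probe 9,8,7,6 -> slot 6
Table: [∅, ∅, ∅, ∅, 75, 16, 449, 997, 999, 416, ∅]

2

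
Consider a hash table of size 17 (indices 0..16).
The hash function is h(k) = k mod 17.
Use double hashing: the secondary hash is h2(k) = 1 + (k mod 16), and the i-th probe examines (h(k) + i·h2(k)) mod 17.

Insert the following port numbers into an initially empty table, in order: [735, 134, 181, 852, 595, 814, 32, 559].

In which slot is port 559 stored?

735: h=4 -> slot 4
134: h=15 -> slot 15
181: h=11 -> slot 11
852: h=2 -> slot 2
595: h=0 -> slot 0
814: h=15, h2=15, probe 15,13 -> slot 13
32: h=15, h2=1, probe 15,16 -> slot 16
559: h=15, h2=16, probe 15,14 -> slot 14
Table: [595, ∅, 852, ∅, 735, ∅, ∅, ∅, ∅, ∅, ∅, 181, ∅, 814, 559, 134, 32]

14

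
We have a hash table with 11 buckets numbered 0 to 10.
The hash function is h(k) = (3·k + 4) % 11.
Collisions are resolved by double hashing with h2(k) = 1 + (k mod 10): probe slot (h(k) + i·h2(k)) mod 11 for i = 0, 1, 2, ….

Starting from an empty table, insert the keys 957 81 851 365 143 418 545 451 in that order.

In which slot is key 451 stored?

6

Insert 957: h=4, slot 4 empty → index 4.
Insert 81: h=5, slot 5 empty → index 5.
Insert 851: h=5, h2=2, slot 5 occupied → index 7.
Insert 365: h=10, slot 10 empty → index 10.
Insert 143: h=4, h2=4, slot 4 occupied → index 8.
Insert 418: h=4, h2=9, slot 4 occupied → index 2.
Insert 545: h=0, slot 0 empty → index 0.
Insert 451: h=4, h2=2, slot 4 occupied → index 6.
Table: [545, ., 418, ., 957, 81, 451, 851, 143, ., 365]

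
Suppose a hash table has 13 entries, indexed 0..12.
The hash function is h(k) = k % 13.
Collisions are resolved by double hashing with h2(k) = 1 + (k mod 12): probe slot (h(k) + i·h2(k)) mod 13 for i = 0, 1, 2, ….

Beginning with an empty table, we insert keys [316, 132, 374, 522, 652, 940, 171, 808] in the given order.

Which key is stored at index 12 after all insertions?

808

316: h=4 → slot 4
132: h=2 → slot 2
374: h=10 → slot 10
522: h=2, h2=7, probe 2,9 → slot 9
652: h=2, h2=5, probe 2,7 → slot 7
940: h=4, h2=5, probe 4,9,1 → slot 1
171: h=2, h2=4, probe 2,6 → slot 6
808: h=2, h2=5, probe 2,7,12 → slot 12
Table: [∅, 940, 132, ∅, 316, ∅, 171, 652, ∅, 522, 374, ∅, 808]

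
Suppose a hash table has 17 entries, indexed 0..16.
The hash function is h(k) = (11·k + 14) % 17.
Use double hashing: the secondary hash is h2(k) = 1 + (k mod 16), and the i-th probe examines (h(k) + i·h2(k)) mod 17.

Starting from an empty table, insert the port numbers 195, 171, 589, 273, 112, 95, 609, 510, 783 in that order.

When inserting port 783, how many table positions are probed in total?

2

195 hashes to 0; slot 0 is free → place at 0.
171 hashes to 8; slot 8 is free → place at 8.
589 hashes to 16; slot 16 is free → place at 16.
273 hashes to 8, h2=2; 8 taken → place at 10.
112 hashes to 5; slot 5 is free → place at 5.
95 hashes to 5, h2=16; 5 taken → place at 4.
609 hashes to 15; slot 15 is free → place at 15.
510 hashes to 14; slot 14 is free → place at 14.
783 hashes to 8, h2=16; 8 taken → place at 7.
Table: [195, ∅, ∅, ∅, 95, 112, ∅, 783, 171, ∅, 273, ∅, ∅, ∅, 510, 609, 589]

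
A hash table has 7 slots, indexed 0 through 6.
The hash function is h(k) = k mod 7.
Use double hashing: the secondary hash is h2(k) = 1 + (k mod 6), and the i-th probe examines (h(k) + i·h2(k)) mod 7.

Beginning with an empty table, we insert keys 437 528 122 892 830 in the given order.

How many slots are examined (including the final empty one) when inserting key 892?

Insert 437: h=3, slot 3 empty => index 3.
Insert 528: h=3, h2=1, slot 3 occupied => index 4.
Insert 122: h=3, h2=3, slot 3 occupied => index 6.
Insert 892: h=3, h2=5, slot 3 occupied => index 1.
Insert 830: h=4, h2=3, slot 4 occupied => index 0.
Table: [830, 892, -, 437, 528, -, 122]

2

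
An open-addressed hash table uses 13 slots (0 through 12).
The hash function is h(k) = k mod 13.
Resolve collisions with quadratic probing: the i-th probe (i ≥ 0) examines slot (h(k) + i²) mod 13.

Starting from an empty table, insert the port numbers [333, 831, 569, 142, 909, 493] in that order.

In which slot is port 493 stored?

2

333 hashes to 8; slot 8 is free → place at 8.
831 hashes to 12; slot 12 is free → place at 12.
569 hashes to 10; slot 10 is free → place at 10.
142 hashes to 12; 12 taken → place at 0.
909 hashes to 12; 12,0 taken → place at 3.
493 hashes to 12; 12,0,3,8 taken → place at 2.
Table: [142, ., 493, 909, ., ., ., ., 333, ., 569, ., 831]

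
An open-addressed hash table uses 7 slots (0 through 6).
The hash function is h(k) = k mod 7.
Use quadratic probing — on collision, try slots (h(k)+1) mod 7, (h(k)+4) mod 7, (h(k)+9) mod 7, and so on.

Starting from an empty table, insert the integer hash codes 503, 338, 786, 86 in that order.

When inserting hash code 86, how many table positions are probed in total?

4

Insert 503: h=6, slot 6 empty -> index 6.
Insert 338: h=2, slot 2 empty -> index 2.
Insert 786: h=2, slot 2 occupied -> index 3.
Insert 86: h=2, slots 2,3,6 occupied -> index 4.
Table: [., ., 338, 786, 86, ., 503]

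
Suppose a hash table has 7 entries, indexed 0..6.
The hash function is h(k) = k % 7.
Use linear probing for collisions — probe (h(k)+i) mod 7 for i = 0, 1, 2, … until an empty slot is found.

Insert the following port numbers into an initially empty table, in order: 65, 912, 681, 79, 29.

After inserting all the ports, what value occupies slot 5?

Insert 65: h=2, slot 2 empty → index 2.
Insert 912: h=2, slot 2 occupied → index 3.
Insert 681: h=2, slots 2,3 occupied → index 4.
Insert 79: h=2, slots 2,3,4 occupied → index 5.
Insert 29: h=1, slot 1 empty → index 1.
Table: [-, 29, 65, 912, 681, 79, -]

79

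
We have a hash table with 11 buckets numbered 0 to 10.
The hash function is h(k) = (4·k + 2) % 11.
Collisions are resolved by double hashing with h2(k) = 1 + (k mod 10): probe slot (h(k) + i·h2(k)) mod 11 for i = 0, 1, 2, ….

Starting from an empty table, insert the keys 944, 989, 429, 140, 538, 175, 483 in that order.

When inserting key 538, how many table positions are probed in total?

Insert 944: h=5, slot 5 empty -> index 5.
Insert 989: h=9, slot 9 empty -> index 9.
Insert 429: h=2, slot 2 empty -> index 2.
Insert 140: h=1, slot 1 empty -> index 1.
Insert 538: h=9, h2=9, slot 9 occupied -> index 7.
Insert 175: h=9, h2=6, slot 9 occupied -> index 4.
Insert 483: h=9, h2=4, slots 9,2 occupied -> index 6.
Table: [-, 140, 429, -, 175, 944, 483, 538, -, 989, -]

2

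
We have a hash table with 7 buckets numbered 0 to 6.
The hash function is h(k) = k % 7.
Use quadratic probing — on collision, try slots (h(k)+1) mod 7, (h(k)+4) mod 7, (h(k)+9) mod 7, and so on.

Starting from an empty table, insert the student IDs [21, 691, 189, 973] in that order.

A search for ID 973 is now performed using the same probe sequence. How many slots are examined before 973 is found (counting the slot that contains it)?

3

21: h=0 => slot 0
691: h=5 => slot 5
189: h=0, probe 0,1 => slot 1
973: h=0, probe 0,1,4 => slot 4
Table: [21, 189, -, -, 973, 691, -]
Lookup 973: h=0, probe 0,1,4 → found at 4.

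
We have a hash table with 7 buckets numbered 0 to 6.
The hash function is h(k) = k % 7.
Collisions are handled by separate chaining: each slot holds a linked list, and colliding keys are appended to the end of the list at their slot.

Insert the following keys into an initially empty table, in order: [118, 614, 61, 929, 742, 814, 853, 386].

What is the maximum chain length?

3

Insert 118: h=6, bucket 6 empty -> new chain.
Insert 614: h=5, bucket 5 empty -> new chain.
Insert 61: h=5, bucket 5 nonempty -> append to chain.
Insert 929: h=5, bucket 5 nonempty -> append to chain.
Insert 742: h=0, bucket 0 empty -> new chain.
Insert 814: h=2, bucket 2 empty -> new chain.
Insert 853: h=6, bucket 6 nonempty -> append to chain.
Insert 386: h=1, bucket 1 empty -> new chain.
Final buckets:
0: 742
1: 386
2: 814
3: .
4: .
5: 614 -> 61 -> 929
6: 118 -> 853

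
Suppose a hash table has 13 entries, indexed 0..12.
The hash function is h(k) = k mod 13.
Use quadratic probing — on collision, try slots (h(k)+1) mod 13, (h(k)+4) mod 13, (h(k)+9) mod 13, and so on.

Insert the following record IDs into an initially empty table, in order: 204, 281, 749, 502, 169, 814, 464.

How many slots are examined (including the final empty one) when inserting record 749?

204: h=9 -> slot 9
281: h=8 -> slot 8
749: h=8, probe 8,9,12 -> slot 12
502: h=8, probe 8,9,12,4 -> slot 4
169: h=0 -> slot 0
814: h=8, probe 8,9,12,4,11 -> slot 11
464: h=9, probe 9,10 -> slot 10
Table: [169, -, -, -, 502, -, -, -, 281, 204, 464, 814, 749]

3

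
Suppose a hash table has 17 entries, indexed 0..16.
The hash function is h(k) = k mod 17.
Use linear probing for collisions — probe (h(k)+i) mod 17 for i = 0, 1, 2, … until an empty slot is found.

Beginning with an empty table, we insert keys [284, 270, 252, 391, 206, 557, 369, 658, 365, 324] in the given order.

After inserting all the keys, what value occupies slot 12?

284

Insert 284: h=12, slot 12 empty -> index 12.
Insert 270: h=15, slot 15 empty -> index 15.
Insert 252: h=14, slot 14 empty -> index 14.
Insert 391: h=0, slot 0 empty -> index 0.
Insert 206: h=2, slot 2 empty -> index 2.
Insert 557: h=13, slot 13 empty -> index 13.
Insert 369: h=12, slots 12,13,14,15 occupied -> index 16.
Insert 658: h=12, slots 12,13,14,15,16,0 occupied -> index 1.
Insert 365: h=8, slot 8 empty -> index 8.
Insert 324: h=1, slots 1,2 occupied -> index 3.
Table: [391, 658, 206, 324, ., ., ., ., 365, ., ., ., 284, 557, 252, 270, 369]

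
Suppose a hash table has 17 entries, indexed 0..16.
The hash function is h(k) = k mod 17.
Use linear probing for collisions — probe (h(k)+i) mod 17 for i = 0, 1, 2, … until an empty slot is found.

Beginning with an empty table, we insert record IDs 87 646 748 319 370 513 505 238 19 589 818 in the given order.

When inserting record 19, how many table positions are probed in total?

87: h=2 → slot 2
646: h=0 → slot 0
748: h=0, probe 0,1 → slot 1
319: h=13 → slot 13
370: h=13, probe 13,14 → slot 14
513: h=3 → slot 3
505: h=12 → slot 12
238: h=0, probe 0,1,2,3,4 → slot 4
19: h=2, probe 2,3,4,5 → slot 5
589: h=11 → slot 11
818: h=2, probe 2,3,4,5,6 → slot 6
Table: [646, 748, 87, 513, 238, 19, 818, ∅, ∅, ∅, ∅, 589, 505, 319, 370, ∅, ∅]

4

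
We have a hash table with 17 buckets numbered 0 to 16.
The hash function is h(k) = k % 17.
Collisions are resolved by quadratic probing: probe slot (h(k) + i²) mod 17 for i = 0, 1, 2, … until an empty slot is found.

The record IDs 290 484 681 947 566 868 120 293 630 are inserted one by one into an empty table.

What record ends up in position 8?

290 hashes to 1; slot 1 is free → place at 1.
484 hashes to 8; slot 8 is free → place at 8.
681 hashes to 1; 1 taken → place at 2.
947 hashes to 12; slot 12 is free → place at 12.
566 hashes to 5; slot 5 is free → place at 5.
868 hashes to 1; 1,2,5 taken → place at 10.
120 hashes to 1; 1,2,5,10 taken → place at 0.
293 hashes to 4; slot 4 is free → place at 4.
630 hashes to 1; 1,2,5,10,0 taken → place at 9.
Table: [120, 290, 681, _, 293, 566, _, _, 484, 630, 868, _, 947, _, _, _, _]

484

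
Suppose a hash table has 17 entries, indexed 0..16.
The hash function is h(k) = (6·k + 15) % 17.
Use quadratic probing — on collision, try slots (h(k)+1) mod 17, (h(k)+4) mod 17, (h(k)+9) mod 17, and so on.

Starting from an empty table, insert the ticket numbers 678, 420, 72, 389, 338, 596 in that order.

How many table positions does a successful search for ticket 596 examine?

3

678 hashes to 3; slot 3 is free => place at 3.
420 hashes to 2; slot 2 is free => place at 2.
72 hashes to 5; slot 5 is free => place at 5.
389 hashes to 3; 3 taken => place at 4.
338 hashes to 3; 3,4 taken => place at 7.
596 hashes to 4; 4,5 taken => place at 8.
Table: [-, -, 420, 678, 389, 72, -, 338, 596, -, -, -, -, -, -, -, -]
Lookup 596: h=4, probe 4,5,8 → found at 8.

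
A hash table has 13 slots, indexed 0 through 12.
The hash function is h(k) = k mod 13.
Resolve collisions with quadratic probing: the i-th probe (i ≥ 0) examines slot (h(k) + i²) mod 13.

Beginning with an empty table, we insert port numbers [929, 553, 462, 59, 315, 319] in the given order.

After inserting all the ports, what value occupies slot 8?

Insert 929: h=6, slot 6 empty => index 6.
Insert 553: h=7, slot 7 empty => index 7.
Insert 462: h=7, slot 7 occupied => index 8.
Insert 59: h=7, slots 7,8 occupied => index 11.
Insert 315: h=3, slot 3 empty => index 3.
Insert 319: h=7, slots 7,8,11,3 occupied => index 10.
Table: [∅, ∅, ∅, 315, ∅, ∅, 929, 553, 462, ∅, 319, 59, ∅]

462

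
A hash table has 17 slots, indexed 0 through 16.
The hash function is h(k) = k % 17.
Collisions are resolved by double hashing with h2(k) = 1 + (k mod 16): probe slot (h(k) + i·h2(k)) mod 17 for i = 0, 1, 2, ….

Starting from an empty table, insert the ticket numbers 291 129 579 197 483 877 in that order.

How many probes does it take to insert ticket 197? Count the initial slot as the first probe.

Insert 291: h=2, slot 2 empty => index 2.
Insert 129: h=10, slot 10 empty => index 10.
Insert 579: h=1, slot 1 empty => index 1.
Insert 197: h=10, h2=6, slot 10 occupied => index 16.
Insert 483: h=7, slot 7 empty => index 7.
Insert 877: h=10, h2=14, slots 10,7 occupied => index 4.
Table: [-, 579, 291, -, 877, -, -, 483, -, -, 129, -, -, -, -, -, 197]

2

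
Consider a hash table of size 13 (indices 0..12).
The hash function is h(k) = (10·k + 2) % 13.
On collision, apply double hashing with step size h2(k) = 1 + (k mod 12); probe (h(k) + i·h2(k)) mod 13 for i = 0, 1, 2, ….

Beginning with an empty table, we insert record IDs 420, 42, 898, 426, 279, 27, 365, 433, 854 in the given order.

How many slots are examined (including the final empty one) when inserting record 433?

420 hashes to 3; slot 3 is free -> place at 3.
42 hashes to 6; slot 6 is free -> place at 6.
898 hashes to 12; slot 12 is free -> place at 12.
426 hashes to 11; slot 11 is free -> place at 11.
279 hashes to 10; slot 10 is free -> place at 10.
27 hashes to 12, h2=4; 12,3 taken -> place at 7.
365 hashes to 12, h2=6; 12 taken -> place at 5.
433 hashes to 3, h2=2; 3,5,7 taken -> place at 9.
854 hashes to 1; slot 1 is free -> place at 1.
Table: [., 854, ., 420, ., 365, 42, 27, ., 433, 279, 426, 898]

4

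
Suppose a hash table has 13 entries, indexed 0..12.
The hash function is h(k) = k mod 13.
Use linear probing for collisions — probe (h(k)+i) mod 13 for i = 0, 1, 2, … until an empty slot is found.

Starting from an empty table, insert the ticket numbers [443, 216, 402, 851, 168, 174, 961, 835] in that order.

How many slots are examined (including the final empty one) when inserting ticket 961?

443 hashes to 1; slot 1 is free → place at 1.
216 hashes to 8; slot 8 is free → place at 8.
402 hashes to 12; slot 12 is free → place at 12.
851 hashes to 6; slot 6 is free → place at 6.
168 hashes to 12; 12 taken → place at 0.
174 hashes to 5; slot 5 is free → place at 5.
961 hashes to 12; 12,0,1 taken → place at 2.
835 hashes to 3; slot 3 is free → place at 3.
Table: [168, 443, 961, 835, —, 174, 851, —, 216, —, —, —, 402]

4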